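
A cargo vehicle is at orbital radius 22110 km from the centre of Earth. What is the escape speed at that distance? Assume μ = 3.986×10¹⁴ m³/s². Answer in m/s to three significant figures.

r = 22110 km = 2.211×10⁷ m.
Escape speed v_esc = √(2μ/r) = √(2 × 3.986×10¹⁴ / 2.211×10⁷) = √(3.606×10⁷) = 6005 m/s.

v_esc ≈ 6000 m/s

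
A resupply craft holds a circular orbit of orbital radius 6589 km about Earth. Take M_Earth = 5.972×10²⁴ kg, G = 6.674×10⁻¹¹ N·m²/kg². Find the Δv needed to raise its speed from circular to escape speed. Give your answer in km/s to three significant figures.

μ = GM = 6.674×10⁻¹¹ × 5.972×10²⁴ = 3.986×10¹⁴ m³/s².
r = 6589 km = 6.589×10⁶ m.
Circular speed v_c = √(μ/r) = 7778 m/s.
Escape speed v_esc = √(2μ/r) = √2 × v_c = 11000 m/s.
Δv = v_esc − v_c = 3222 m/s = 3.222 km/s.

Δv ≈ 3.22 km/s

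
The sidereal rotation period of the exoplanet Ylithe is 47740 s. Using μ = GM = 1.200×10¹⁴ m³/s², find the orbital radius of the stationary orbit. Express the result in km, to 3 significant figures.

r_sync ≈ 19100 km

A synchronous orbit has period T, so by Kepler's third law a = (μT²/4π²)^(1/3).
μT²/4π² = 1.200×10¹⁴ × (4.774×10⁴)² / 39.48 = 6.928×10²¹ m³.
a = 1.906×10⁷ m = 19063 km.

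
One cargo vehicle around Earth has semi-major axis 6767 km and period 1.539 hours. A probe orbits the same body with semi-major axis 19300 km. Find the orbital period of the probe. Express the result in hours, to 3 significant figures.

Kepler's third law: T² ∝ a³, so T₂ = T₁ (a₂/a₁)^(3/2).
a₂/a₁ = 2.852, (a₂/a₁)^(3/2) = 4.817.
T₂ = 1.539 × 4.817 = 7.413 hours.

T₂ ≈ 7.41 hours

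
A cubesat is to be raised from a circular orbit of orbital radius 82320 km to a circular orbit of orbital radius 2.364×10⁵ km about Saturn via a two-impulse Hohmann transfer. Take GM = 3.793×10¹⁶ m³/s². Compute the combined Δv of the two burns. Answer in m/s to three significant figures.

Δv_total ≈ 8240 m/s

r₁ = 82320 km = 8.232×10⁷ m.
r₂ = 2.364×10⁵ km = 2.364×10⁸ m.
Transfer ellipse a_t = (r₁ + r₂)/2 = 1.594×10⁸ m.
At r₁: circular v_c1 = √(μ/r₁) = 21470 m/s; transfer-perikrone v_p = √[μ(2/r₁ − 1/a_t)] = 26140 m/s.
Δv₁ = v_p − v_c1 = 4679 m/s.
At r₂: circular v_c2 = √(μ/r₂) = 12670 m/s; transfer-apokrone v_a = √[μ(2/r₂ − 1/a_t)] = 9104 m/s.
Δv₂ = v_c2 − v_a = 3563 m/s.
Total Δv = Δv₁ + Δv₂ = 8242 m/s.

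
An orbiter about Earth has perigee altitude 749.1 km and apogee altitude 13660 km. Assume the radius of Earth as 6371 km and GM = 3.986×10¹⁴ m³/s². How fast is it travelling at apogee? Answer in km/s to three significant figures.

v ≈ 3.23 km/s

r_p = 6371 + 749.1 = 7120.1 km = 7.1201×10⁶ m.
r_a = 6371 + 13660 = 20031 km = 2.0031×10⁷ m.
Semi-major axis a = (r_p + r_a)/2 = 13576 km = 1.358×10⁷ m.
Vis-viva: v² = μ(2/r − 1/a) = 3.986×10¹⁴ × (9.985×10⁻⁸ − 7.366×10⁻⁸) = 1.044×10⁷ m²/s².
v = 3231 m/s = 3.231 km/s.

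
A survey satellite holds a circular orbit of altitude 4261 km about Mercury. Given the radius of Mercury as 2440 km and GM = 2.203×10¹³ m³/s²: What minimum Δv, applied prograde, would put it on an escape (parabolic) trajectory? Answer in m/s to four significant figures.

Δv ≈ 751.0 m/s

r = 2440 + 4261 = 6701.0 km = 6.7010×10⁶ m.
Circular speed v_c = √(μ/r) = 1813 m/s.
Escape speed v_esc = √(2μ/r) = √2 × v_c = 2564 m/s.
Δv = v_esc − v_c = 751.0 m/s.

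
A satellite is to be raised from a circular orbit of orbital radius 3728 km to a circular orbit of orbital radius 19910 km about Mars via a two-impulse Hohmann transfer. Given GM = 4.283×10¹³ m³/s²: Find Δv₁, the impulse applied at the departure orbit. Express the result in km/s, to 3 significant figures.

r₁ = 3728 km = 3.728×10⁶ m.
r₂ = 19910 km = 1.991×10⁷ m.
Transfer ellipse a_t = (r₁ + r₂)/2 = 1.182×10⁷ m.
At r₁: circular v_c1 = √(μ/r₁) = 3390 m/s; transfer-periapsis v_p = √[μ(2/r₁ − 1/a_t)] = 4399 m/s.
Δv₁ = v_p − v_c1 = 1010 m/s.
= 1.010 km/s.

Δv ≈ 1.01 km/s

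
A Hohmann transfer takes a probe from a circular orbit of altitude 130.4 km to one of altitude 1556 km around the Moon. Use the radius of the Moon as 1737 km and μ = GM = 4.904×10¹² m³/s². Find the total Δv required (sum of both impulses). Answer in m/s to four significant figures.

r₁ = 1737 + 130.4 = 1867.4 km = 1.8674×10⁶ m.
r₂ = 1737 + 1556 = 3293.0 km = 3.2930×10⁶ m.
Transfer ellipse a_t = (r₁ + r₂)/2 = 2.580×10⁶ m.
At r₁: circular v_c1 = √(μ/r₁) = 1621 m/s; transfer-perilune v_p = √[μ(2/r₁ − 1/a_t)] = 1831 m/s.
Δv₁ = v_p − v_c1 = 210.2 m/s.
At r₂: circular v_c2 = √(μ/r₂) = 1220 m/s; transfer-apolune v_a = √[μ(2/r₂ − 1/a_t)] = 1038 m/s.
Δv₂ = v_c2 − v_a = 182.2 m/s.
Total Δv = Δv₁ + Δv₂ = 392.4 m/s.

Δv_total ≈ 392.4 m/s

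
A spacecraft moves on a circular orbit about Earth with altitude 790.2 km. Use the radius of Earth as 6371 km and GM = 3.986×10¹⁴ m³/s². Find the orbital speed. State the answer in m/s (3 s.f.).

r = 6371 + 790.2 = 7161.2 km = 7.1612×10⁶ m.
For a circular orbit v = √(μ/r) = √(3.986×10¹⁴ / 7.161×10⁶) = √(5.566×10⁷) = 7461 m/s.

v ≈ 7460 m/s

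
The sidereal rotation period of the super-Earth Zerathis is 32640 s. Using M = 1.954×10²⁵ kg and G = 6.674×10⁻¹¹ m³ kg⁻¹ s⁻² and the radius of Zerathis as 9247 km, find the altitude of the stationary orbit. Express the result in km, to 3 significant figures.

μ = GM = 6.674×10⁻¹¹ × 1.954×10²⁵ = 1.304×10¹⁵ m³/s².
A synchronous orbit has period T, so by Kepler's third law a = (μT²/4π²)^(1/3).
μT²/4π² = 1.304×10¹⁵ × (3.264×10⁴)² / 39.48 = 3.519×10²² m³.
a = 3.277×10⁷ m = 32771 km.
Altitude h = a − R = 32771 − 9247 = 23524 km.

h_sync ≈ 23500 km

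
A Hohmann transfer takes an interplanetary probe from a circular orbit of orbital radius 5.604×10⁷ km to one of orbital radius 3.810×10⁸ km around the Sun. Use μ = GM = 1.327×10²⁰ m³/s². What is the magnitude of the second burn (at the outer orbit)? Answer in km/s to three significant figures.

Δv ≈ 9.21 km/s

r₁ = 5.604×10⁷ km = 5.604×10¹⁰ m.
r₂ = 3.810×10⁸ km = 3.810×10¹¹ m.
Transfer ellipse a_t = (r₁ + r₂)/2 = 2.185×10¹¹ m.
At r₁: circular v_c1 = √(μ/r₁) = 48660 m/s; transfer-perihelion v_p = √[μ(2/r₁ − 1/a_t)] = 64250 m/s.
At r₂: circular v_c2 = √(μ/r₂) = 18660 m/s; transfer-aphelion v_a = √[μ(2/r₂ − 1/a_t)] = 9451 m/s.
Δv₂ = v_c2 − v_a = 9212 m/s.
= 9.212 km/s.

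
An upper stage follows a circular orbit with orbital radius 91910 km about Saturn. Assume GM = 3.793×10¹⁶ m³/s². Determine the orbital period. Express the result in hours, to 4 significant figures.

T ≈ 7.896 hours

r = 91910 km = 9.191×10⁷ m.
Kepler's third law: T = 2π√(r³/μ) = 2π√((9.191×10⁷)³ / 3.793×10¹⁶).
r³/μ = 2.047×10⁷ s², so T = 2π × 4.524×10³ = 2.843×10⁴ s.
Converting: 2.843×10⁴ s ÷ 3600 = 7.896 hours.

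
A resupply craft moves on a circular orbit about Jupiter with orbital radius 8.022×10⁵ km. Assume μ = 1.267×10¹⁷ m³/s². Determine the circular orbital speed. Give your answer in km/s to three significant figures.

v ≈ 12.6 km/s

r = 8.022×10⁵ km = 8.022×10⁸ m.
For a circular orbit v = √(μ/r) = √(1.267×10¹⁷ / 8.022×10⁸) = √(1.579×10⁸) = 12570 m/s.
That is 12.57 km/s.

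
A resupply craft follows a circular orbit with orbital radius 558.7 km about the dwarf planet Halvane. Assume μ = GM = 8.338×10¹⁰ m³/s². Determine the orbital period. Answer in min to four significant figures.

r = 558.7 km = 5.587×10⁵ m.
Kepler's third law: T = 2π√(r³/μ) = 2π√((5.587×10⁵)³ / 8.338×10¹⁰).
r³/μ = 2.092×10⁶ s², so T = 2π × 1.446×10³ = 9.087×10³ s.
Converting: 9.087×10³ s ÷ 60.00 = 151.4 min.

T ≈ 151.4 min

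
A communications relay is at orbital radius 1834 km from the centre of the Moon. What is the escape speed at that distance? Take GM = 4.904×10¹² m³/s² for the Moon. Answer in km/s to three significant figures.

r = 1834 km = 1.834×10⁶ m.
Escape speed v_esc = √(2μ/r) = √(2 × 4.904×10¹² / 1.834×10⁶) = √(5.348×10⁶) = 2313 m/s.
= 2.313 km/s.

v_esc ≈ 2.31 km/s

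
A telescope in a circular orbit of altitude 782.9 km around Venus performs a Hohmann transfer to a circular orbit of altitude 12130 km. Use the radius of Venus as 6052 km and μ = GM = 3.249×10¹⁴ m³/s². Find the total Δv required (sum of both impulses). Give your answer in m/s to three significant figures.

Δv_total ≈ 2520 m/s

r₁ = 6052 + 782.9 = 6834.9 km = 6.8349×10⁶ m.
r₂ = 6052 + 12130 = 18182 km = 1.8182×10⁷ m.
Transfer ellipse a_t = (r₁ + r₂)/2 = 1.251×10⁷ m.
At r₁: circular v_c1 = √(μ/r₁) = 6895 m/s; transfer-periapsis v_p = √[μ(2/r₁ − 1/a_t)] = 8312 m/s.
Δv₁ = v_p − v_c1 = 1418 m/s.
At r₂: circular v_c2 = √(μ/r₂) = 4227 m/s; transfer-apoapsis v_a = √[μ(2/r₂ − 1/a_t)] = 3125 m/s.
Δv₂ = v_c2 − v_a = 1102 m/s.
Total Δv = Δv₁ + Δv₂ = 2520 m/s.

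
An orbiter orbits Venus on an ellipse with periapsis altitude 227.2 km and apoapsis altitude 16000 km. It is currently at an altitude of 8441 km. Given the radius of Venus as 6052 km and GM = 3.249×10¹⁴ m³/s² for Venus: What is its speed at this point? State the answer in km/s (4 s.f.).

v ≈ 4.680 km/s

r_p = 6052 + 227.2 = 6279.2 km = 6.2792×10⁶ m.
r_a = 6052 + 16000 = 22052 km = 2.2052×10⁷ m.
r = 6052 + 8441 = 14493 km = 1.449×10⁷ m.
Semi-major axis a = (r_p + r_a)/2 = 14166 km = 1.417×10⁷ m.
Vis-viva: v² = μ(2/r − 1/a) = 3.249×10¹⁴ × (1.380×10⁻⁷ − 7.059×10⁻⁸) = 2.190×10⁷ m²/s².
v = 4680 m/s = 4.680 km/s.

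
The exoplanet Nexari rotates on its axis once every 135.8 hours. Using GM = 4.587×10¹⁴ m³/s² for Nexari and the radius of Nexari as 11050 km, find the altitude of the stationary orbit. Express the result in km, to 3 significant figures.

T = 135.8 hours = 4.889×10⁵ s.
A synchronous orbit has period T, so by Kepler's third law a = (μT²/4π²)^(1/3).
μT²/4π² = 4.587×10¹⁴ × (4.889×10⁵)² / 39.48 = 2.777×10²⁴ m³.
a = 1.406×10⁸ m = 1.4056×10⁵ km.
Altitude h = a − R = 1.4056×10⁵ − 11050 = 1.2951×10⁵ km.

h_sync ≈ 1.30×10⁵ km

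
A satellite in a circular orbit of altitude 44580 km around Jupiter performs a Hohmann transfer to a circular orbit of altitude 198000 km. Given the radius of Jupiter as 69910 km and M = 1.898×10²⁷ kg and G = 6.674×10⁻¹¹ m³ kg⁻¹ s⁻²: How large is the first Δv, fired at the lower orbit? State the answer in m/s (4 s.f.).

Δv ≈ 6111 m/s

μ = GM = 6.674×10⁻¹¹ × 1.898×10²⁷ = 1.267×10¹⁷ m³/s².
r₁ = 69910 + 44580 = 114490 km = 1.1449×10⁸ m.
r₂ = 69910 + 198000 = 267910 km = 2.6791×10⁸ m.
Transfer ellipse a_t = (r₁ + r₂)/2 = 1.912×10⁸ m.
At r₁: circular v_c1 = √(μ/r₁) = 33260 m/s; transfer-perijove v_p = √[μ(2/r₁ − 1/a_t)] = 39370 m/s.
Δv₁ = v_p − v_c1 = 6111 m/s.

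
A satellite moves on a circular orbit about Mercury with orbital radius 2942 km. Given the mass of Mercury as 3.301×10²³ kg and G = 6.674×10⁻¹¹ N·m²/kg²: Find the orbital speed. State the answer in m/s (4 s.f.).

v ≈ 2736 m/s

μ = GM = 6.674×10⁻¹¹ × 3.301×10²³ = 2.203×10¹³ m³/s².
r = 2942 km = 2.942×10⁶ m.
For a circular orbit v = √(μ/r) = √(2.203×10¹³ / 2.942×10⁶) = √(7.488×10⁶) = 2736 m/s.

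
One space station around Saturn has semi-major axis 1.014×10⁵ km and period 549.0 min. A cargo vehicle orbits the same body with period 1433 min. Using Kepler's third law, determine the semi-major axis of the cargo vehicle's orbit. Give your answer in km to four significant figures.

Kepler's third law: a³ ∝ T², so a₂ = a₁ (T₂/T₁)^(2/3).
T₂/T₁ = 2.610, (T₂/T₁)^(2/3) = 1.896.
a₂ = 1.014×10⁵ × 1.896 = 1.922×10⁵ km.

a₂ ≈ 1.922×10⁵ km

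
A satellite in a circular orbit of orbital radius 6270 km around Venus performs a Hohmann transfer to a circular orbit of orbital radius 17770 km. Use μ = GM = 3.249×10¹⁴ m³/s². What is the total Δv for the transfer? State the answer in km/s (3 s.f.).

Δv_total ≈ 2.74 km/s

r₁ = 6270 km = 6.270×10⁶ m.
r₂ = 17770 km = 1.777×10⁷ m.
Transfer ellipse a_t = (r₁ + r₂)/2 = 1.202×10⁷ m.
At r₁: circular v_c1 = √(μ/r₁) = 7198 m/s; transfer-periapsis v_p = √[μ(2/r₁ − 1/a_t)] = 8753 m/s.
Δv₁ = v_p − v_c1 = 1554 m/s.
At r₂: circular v_c2 = √(μ/r₂) = 4276 m/s; transfer-apoapsis v_a = √[μ(2/r₂ − 1/a_t)] = 3088 m/s.
Δv₂ = v_c2 − v_a = 1188 m/s.
Total Δv = Δv₁ + Δv₂ = 2742 m/s = 2.742 km/s.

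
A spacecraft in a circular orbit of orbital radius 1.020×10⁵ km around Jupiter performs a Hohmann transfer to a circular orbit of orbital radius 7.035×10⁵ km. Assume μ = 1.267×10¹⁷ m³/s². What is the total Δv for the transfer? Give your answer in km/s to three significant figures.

Δv_total ≈ 18.0 km/s

r₁ = 1.020×10⁵ km = 1.020×10⁸ m.
r₂ = 7.035×10⁵ km = 7.035×10⁸ m.
Transfer ellipse a_t = (r₁ + r₂)/2 = 4.028×10⁸ m.
At r₁: circular v_c1 = √(μ/r₁) = 35240 m/s; transfer-perijove v_p = √[μ(2/r₁ − 1/a_t)] = 46580 m/s.
Δv₁ = v_p − v_c1 = 11340 m/s.
At r₂: circular v_c2 = √(μ/r₂) = 13420 m/s; transfer-apojove v_a = √[μ(2/r₂ − 1/a_t)] = 6754 m/s.
Δv₂ = v_c2 − v_a = 6666 m/s.
Total Δv = Δv₁ + Δv₂ = 18000 m/s = 18.00 km/s.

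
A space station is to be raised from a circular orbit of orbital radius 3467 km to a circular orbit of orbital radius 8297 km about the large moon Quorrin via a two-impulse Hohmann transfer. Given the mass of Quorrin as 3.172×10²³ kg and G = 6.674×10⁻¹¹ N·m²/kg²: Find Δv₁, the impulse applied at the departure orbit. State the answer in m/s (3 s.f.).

Δv ≈ 464 m/s

μ = GM = 6.674×10⁻¹¹ × 3.172×10²³ = 2.117×10¹³ m³/s².
r₁ = 3467 km = 3.467×10⁶ m.
r₂ = 8297 km = 8.297×10⁶ m.
Transfer ellipse a_t = (r₁ + r₂)/2 = 5.882×10⁶ m.
At r₁: circular v_c1 = √(μ/r₁) = 2471 m/s; transfer-periapsis v_p = √[μ(2/r₁ − 1/a_t)] = 2935 m/s.
Δv₁ = v_p − v_c1 = 463.8 m/s.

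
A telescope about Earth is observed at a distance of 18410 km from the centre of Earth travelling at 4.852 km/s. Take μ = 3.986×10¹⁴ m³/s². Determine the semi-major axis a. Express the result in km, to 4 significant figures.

r = 1.841×10⁷ m.
Specific orbital energy ε = v²/2 − μ/r = (4852)²/2 − 3.986×10¹⁴/1.841×10⁷ = -9.880×10⁶ J/kg.
Since ε = −μ/(2a), a = −μ/(2ε) = 2.017×10⁷ m = 20171 km.

a ≈ 20170 km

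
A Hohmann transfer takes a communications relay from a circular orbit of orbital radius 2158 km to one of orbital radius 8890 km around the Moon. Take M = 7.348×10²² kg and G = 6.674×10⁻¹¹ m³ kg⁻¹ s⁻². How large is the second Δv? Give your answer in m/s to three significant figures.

μ = GM = 6.674×10⁻¹¹ × 7.348×10²² = 4.904×10¹² m³/s².
r₁ = 2158 km = 2.158×10⁶ m.
r₂ = 8890 km = 8.890×10⁶ m.
Transfer ellipse a_t = (r₁ + r₂)/2 = 5.524×10⁶ m.
At r₁: circular v_c1 = √(μ/r₁) = 1507 m/s; transfer-perilune v_p = √[μ(2/r₁ − 1/a_t)] = 1912 m/s.
At r₂: circular v_c2 = √(μ/r₂) = 742.7 m/s; transfer-apolune v_a = √[μ(2/r₂ − 1/a_t)] = 464.2 m/s.
Δv₂ = v_c2 − v_a = 278.5 m/s.

Δv ≈ 279 m/s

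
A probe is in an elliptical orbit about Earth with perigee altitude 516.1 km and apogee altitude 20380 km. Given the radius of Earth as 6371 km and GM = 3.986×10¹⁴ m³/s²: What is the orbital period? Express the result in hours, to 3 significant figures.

r_p = 6371 + 516.1 = 6887.1 km = 6.8871×10⁶ m.
r_a = 6371 + 20380 = 26751 km = 2.6751×10⁷ m.
Semi-major axis a = (r_p + r_a)/2 = (6887.1 + 26751)/2 = 16819 km = 1.682×10⁷ m.
By Kepler's third law T = 2π√(a³/μ) = 2π × 3.455×10³ = 2.171×10⁴ s.
= 6.030 hours.

T ≈ 6.03 hours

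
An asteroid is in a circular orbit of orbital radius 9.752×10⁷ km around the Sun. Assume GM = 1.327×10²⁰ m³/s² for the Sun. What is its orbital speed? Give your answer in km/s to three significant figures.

v ≈ 36.9 km/s

r = 9.752×10⁷ km = 9.752×10¹⁰ m.
For a circular orbit v = √(μ/r) = √(1.327×10²⁰ / 9.752×10¹⁰) = √(1.361×10⁹) = 36890 m/s.
That is 36.89 km/s.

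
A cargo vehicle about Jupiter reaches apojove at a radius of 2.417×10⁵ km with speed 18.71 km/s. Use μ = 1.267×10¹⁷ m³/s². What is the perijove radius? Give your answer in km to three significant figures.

r_a = 2.417×10⁸ m.
Specific energy ε = v²/2 − μ/r = -3.492×10⁸ J/kg, so a = −μ/(2ε) = 1.814×10⁸ m.
The apsides satisfy r_p + r_a = 2a, so the perijove radius is 2a − r_a = 1.212×10⁸ m = 1.2116×10⁵ km.

perijove radius ≈ 1.21×10⁵ km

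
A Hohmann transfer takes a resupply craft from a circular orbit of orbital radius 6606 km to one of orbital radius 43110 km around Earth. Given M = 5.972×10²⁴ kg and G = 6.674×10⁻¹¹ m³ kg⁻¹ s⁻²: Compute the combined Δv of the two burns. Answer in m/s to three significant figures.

Δv_total ≈ 3930 m/s

μ = GM = 6.674×10⁻¹¹ × 5.972×10²⁴ = 3.986×10¹⁴ m³/s².
r₁ = 6606 km = 6.606×10⁶ m.
r₂ = 43110 km = 4.311×10⁷ m.
Transfer ellipse a_t = (r₁ + r₂)/2 = 2.486×10⁷ m.
At r₁: circular v_c1 = √(μ/r₁) = 7768 m/s; transfer-perigee v_p = √[μ(2/r₁ − 1/a_t)] = 10230 m/s.
Δv₁ = v_p − v_c1 = 2462 m/s.
At r₂: circular v_c2 = √(μ/r₂) = 3041 m/s; transfer-apogee v_a = √[μ(2/r₂ − 1/a_t)] = 1567 m/s.
Δv₂ = v_c2 − v_a = 1473 m/s.
Total Δv = Δv₁ + Δv₂ = 3935 m/s.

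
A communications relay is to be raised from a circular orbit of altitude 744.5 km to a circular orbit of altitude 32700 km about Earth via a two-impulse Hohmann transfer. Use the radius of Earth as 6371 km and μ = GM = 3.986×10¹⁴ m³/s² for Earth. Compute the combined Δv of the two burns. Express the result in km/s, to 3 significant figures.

Δv_total ≈ 3.67 km/s

r₁ = 6371 + 744.5 = 7115.5 km = 7.1155×10⁶ m.
r₂ = 6371 + 32700 = 39071 km = 3.9071×10⁷ m.
Transfer ellipse a_t = (r₁ + r₂)/2 = 2.309×10⁷ m.
At r₁: circular v_c1 = √(μ/r₁) = 7485 m/s; transfer-perigee v_p = √[μ(2/r₁ − 1/a_t)] = 9735 m/s.
Δv₁ = v_p − v_c1 = 2251 m/s.
At r₂: circular v_c2 = √(μ/r₂) = 3194 m/s; transfer-apogee v_a = √[μ(2/r₂ − 1/a_t)] = 1773 m/s.
Δv₂ = v_c2 − v_a = 1421 m/s.
Total Δv = Δv₁ + Δv₂ = 3672 m/s = 3.672 km/s.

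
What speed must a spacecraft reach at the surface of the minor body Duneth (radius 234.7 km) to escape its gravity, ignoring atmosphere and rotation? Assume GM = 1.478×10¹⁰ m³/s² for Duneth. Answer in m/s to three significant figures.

v_esc ≈ 355 m/s

r = R = 2.347×10⁵ m.
Escape speed v_esc = √(2μ/r) = √(2 × 1.478×10¹⁰ / 2.347×10⁵) = √(1.259×10⁵) = 354.9 m/s.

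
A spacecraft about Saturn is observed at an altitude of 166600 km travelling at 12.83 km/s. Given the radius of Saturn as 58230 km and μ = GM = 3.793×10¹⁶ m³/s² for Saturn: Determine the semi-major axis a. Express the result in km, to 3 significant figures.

r = 58230 + 166600 = 2.2483×10⁵ km = 2.248×10⁸ m.
Specific orbital energy ε = v²/2 − μ/r = (12830)²/2 − 3.793×10¹⁶/2.248×10⁸ = -8.640×10⁷ J/kg.
Since ε = −μ/(2a), a = −μ/(2ε) = 2.195×10⁸ m = 2.1950×10⁵ km.

a ≈ 2.20×10⁵ km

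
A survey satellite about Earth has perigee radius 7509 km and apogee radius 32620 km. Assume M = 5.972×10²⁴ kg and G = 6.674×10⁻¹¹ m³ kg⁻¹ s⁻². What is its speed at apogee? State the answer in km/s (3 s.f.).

v ≈ 2.14 km/s

μ = GM = 6.674×10⁻¹¹ × 5.972×10²⁴ = 3.986×10¹⁴ m³/s².
Semi-major axis a = (r_p + r_a)/2 = 20064 km = 2.006×10⁷ m.
Vis-viva: v² = μ(2/r − 1/a) = 3.986×10¹⁴ × (6.131×10⁻⁸ − 4.984×10⁻⁸) = 4.573×10⁶ m²/s².
v = 2138 m/s = 2.138 km/s.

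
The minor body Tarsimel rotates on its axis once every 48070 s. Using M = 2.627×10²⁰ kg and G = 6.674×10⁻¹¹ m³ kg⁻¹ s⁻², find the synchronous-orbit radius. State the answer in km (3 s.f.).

μ = GM = 6.674×10⁻¹¹ × 2.627×10²⁰ = 1.753×10¹⁰ m³/s².
A synchronous orbit has period T, so by Kepler's third law a = (μT²/4π²)^(1/3).
μT²/4π² = 1.753×10¹⁰ × (4.807×10⁴)² / 39.48 = 1.026×10¹⁸ m³.
a = 1.009×10⁶ m = 1008.7 km.

r_sync ≈ 1010 km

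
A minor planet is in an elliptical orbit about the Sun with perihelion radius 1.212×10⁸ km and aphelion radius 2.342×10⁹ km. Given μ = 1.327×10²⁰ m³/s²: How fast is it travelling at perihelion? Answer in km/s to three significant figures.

v ≈ 45.6 km/s

Semi-major axis a = (r_p + r_a)/2 = 1.2316×10⁹ km = 1.232×10¹² m.
Vis-viva: v² = μ(2/r − 1/a) = 1.327×10²⁰ × (1.650×10⁻¹¹ − 8.120×10⁻¹³) = 2.082×10⁹ m²/s².
v = 45630 m/s = 45.63 km/s.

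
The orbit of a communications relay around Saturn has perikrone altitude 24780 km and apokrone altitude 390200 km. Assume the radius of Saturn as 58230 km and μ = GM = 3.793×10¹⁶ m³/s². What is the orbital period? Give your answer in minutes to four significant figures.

T ≈ 2329 minutes

r_p = 58230 + 24780 = 83010 km = 8.3010×10⁷ m.
r_a = 58230 + 390200 = 448430 km = 4.4843×10⁸ m.
Semi-major axis a = (r_p + r_a)/2 = (83010 + 4.4843×10⁵)/2 = 2.6572×10⁵ km = 2.657×10⁸ m.
By Kepler's third law T = 2π√(a³/μ) = 2π × 2.224×10⁴ = 1.397×10⁵ s.
= 2329 minutes.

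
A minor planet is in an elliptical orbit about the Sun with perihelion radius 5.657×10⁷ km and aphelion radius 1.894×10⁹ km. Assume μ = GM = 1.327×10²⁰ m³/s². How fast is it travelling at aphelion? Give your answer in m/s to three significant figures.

Semi-major axis a = (r_p + r_a)/2 = 9.7528×10⁸ km = 9.753×10¹¹ m.
Vis-viva: v² = μ(2/r − 1/a) = 1.327×10²⁰ × (1.056×10⁻¹² − 1.025×10⁻¹²) = 4.064×10⁶ m²/s².
v = 2016 m/s.

v ≈ 2020 m/s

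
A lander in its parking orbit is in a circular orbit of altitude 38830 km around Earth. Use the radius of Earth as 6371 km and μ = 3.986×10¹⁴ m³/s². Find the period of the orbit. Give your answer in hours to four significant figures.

T ≈ 26.57 hours

r = 6371 + 38830 = 45201 km = 4.5201×10⁷ m.
Kepler's third law: T = 2π√(r³/μ) = 2π√((4.520×10⁷)³ / 3.986×10¹⁴).
r³/μ = 2.317×10⁸ s², so T = 2π × 1.522×10⁴ = 9.564×10⁴ s.
Converting: 9.564×10⁴ s ÷ 3600 = 26.57 hours.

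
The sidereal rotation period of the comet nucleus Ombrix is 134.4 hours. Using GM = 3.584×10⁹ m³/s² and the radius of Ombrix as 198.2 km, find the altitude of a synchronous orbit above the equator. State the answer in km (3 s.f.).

T = 134.4 hours = 4.838×10⁵ s.
A synchronous orbit has period T, so by Kepler's third law a = (μT²/4π²)^(1/3).
μT²/4π² = 3.584×10⁹ × (4.838×10⁵)² / 39.48 = 2.125×10¹⁹ m³.
a = 2.770×10⁶ m = 2769.9 km.
Altitude h = a − R = 2769.9 − 198.2 = 2571.7 km.

h_sync ≈ 2570 km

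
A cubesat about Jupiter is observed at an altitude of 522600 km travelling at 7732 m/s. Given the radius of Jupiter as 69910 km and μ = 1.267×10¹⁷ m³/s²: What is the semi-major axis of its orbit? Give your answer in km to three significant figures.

r = 69910 + 522600 = 5.9251×10⁵ km = 5.925×10⁸ m.
Vis-viva rearranged: 1/a = 2/r − v²/μ = 3.375×10⁻⁹ − 4.719×10⁻¹⁰ = 2.904×10⁻⁹ m⁻¹.
a = 3.444×10⁸ m = 3.4440×10⁵ km.

a ≈ 3.44×10⁵ km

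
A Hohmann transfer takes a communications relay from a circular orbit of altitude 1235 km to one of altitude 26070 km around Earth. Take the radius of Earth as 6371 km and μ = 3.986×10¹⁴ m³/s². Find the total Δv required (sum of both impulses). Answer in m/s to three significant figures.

Δv_total ≈ 3320 m/s

r₁ = 6371 + 1235 = 7606.0 km = 7.6060×10⁶ m.
r₂ = 6371 + 26070 = 32441 km = 3.2441×10⁷ m.
Transfer ellipse a_t = (r₁ + r₂)/2 = 2.002×10⁷ m.
At r₁: circular v_c1 = √(μ/r₁) = 7239 m/s; transfer-perigee v_p = √[μ(2/r₁ − 1/a_t)] = 9214 m/s.
Δv₁ = v_p − v_c1 = 1975 m/s.
At r₂: circular v_c2 = √(μ/r₂) = 3505 m/s; transfer-apogee v_a = √[μ(2/r₂ − 1/a_t)] = 2160 m/s.
Δv₂ = v_c2 − v_a = 1345 m/s.
Total Δv = Δv₁ + Δv₂ = 3320 m/s.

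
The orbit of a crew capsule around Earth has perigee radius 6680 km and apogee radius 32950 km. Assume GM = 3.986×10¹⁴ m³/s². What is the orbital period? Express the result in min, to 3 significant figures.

T ≈ 463 min

Semi-major axis a = (r_p + r_a)/2 = (6680.0 + 32950)/2 = 19815 km = 1.982×10⁷ m.
By Kepler's third law T = 2π√(a³/μ) = 2π × 4.418×10³ = 2.776×10⁴ s.
= 462.6 min.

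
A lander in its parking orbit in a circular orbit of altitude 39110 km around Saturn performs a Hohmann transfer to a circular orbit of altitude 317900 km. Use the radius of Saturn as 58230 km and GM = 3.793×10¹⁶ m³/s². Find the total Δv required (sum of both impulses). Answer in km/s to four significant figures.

Δv_total ≈ 8.745 km/s

r₁ = 58230 + 39110 = 97340 km = 9.7340×10⁷ m.
r₂ = 58230 + 317900 = 376130 km = 3.7613×10⁸ m.
Transfer ellipse a_t = (r₁ + r₂)/2 = 2.367×10⁸ m.
At r₁: circular v_c1 = √(μ/r₁) = 19740 m/s; transfer-perikrone v_p = √[μ(2/r₁ − 1/a_t)] = 24880 m/s.
Δv₁ = v_p − v_c1 = 5142 m/s.
At r₂: circular v_c2 = √(μ/r₂) = 10040 m/s; transfer-apokrone v_a = √[μ(2/r₂ − 1/a_t)] = 6439 m/s.
Δv₂ = v_c2 − v_a = 3603 m/s.
Total Δv = Δv₁ + Δv₂ = 8745 m/s = 8.745 km/s.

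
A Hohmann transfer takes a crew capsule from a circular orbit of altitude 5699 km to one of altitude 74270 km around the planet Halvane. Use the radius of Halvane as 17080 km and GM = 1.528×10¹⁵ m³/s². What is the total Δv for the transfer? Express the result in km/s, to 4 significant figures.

r₁ = 17080 + 5699 = 22779 km = 2.2779×10⁷ m.
r₂ = 17080 + 74270 = 91350 km = 9.1350×10⁷ m.
Transfer ellipse a_t = (r₁ + r₂)/2 = 5.706×10⁷ m.
At r₁: circular v_c1 = √(μ/r₁) = 8190 m/s; transfer-periapsis v_p = √[μ(2/r₁ − 1/a_t)] = 10360 m/s.
Δv₁ = v_p − v_c1 = 2172 m/s.
At r₂: circular v_c2 = √(μ/r₂) = 4090 m/s; transfer-apoapsis v_a = √[μ(2/r₂ − 1/a_t)] = 2584 m/s.
Δv₂ = v_c2 − v_a = 1506 m/s.
Total Δv = Δv₁ + Δv₂ = 3678 m/s = 3.678 km/s.

Δv_total ≈ 3.678 km/s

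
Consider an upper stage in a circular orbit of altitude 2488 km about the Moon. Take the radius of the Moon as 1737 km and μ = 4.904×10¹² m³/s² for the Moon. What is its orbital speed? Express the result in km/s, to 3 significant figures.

v ≈ 1.08 km/s

r = 1737 + 2488 = 4225.0 km = 4.2250×10⁶ m.
For a circular orbit v = √(μ/r) = √(4.904×10¹² / 4.225×10⁶) = √(1.161×10⁶) = 1077 m/s.
That is 1.077 km/s.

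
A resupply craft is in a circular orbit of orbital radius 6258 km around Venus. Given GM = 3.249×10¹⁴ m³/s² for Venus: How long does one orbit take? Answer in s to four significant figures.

T ≈ 5457 s

r = 6258 km = 6.258×10⁶ m.
Kepler's third law: T = 2π√(r³/μ) = 2π√((6.258×10⁶)³ / 3.249×10¹⁴).
r³/μ = 7.543×10⁵ s², so T = 2π × 8.685×10² = 5.457×10³ s.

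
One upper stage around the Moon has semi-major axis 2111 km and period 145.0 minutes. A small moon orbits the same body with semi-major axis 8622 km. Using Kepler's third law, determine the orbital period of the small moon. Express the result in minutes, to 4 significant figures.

T₂ ≈ 1197 minutes

Kepler's third law: T² ∝ a³, so T₂ = T₁ (a₂/a₁)^(3/2).
a₂/a₁ = 4.084, (a₂/a₁)^(3/2) = 8.254.
T₂ = 145.0 × 8.254 = 1197 minutes.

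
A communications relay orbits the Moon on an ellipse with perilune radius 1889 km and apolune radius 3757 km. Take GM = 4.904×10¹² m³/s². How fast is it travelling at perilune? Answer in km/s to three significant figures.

Semi-major axis a = (r_p + r_a)/2 = 2823.0 km = 2.823×10⁶ m.
Vis-viva: v² = μ(2/r − 1/a) = 4.904×10¹² × (1.059×10⁻⁶ − 3.542×10⁻⁷) = 3.455×10⁶ m²/s².
v = 1859 m/s = 1.859 km/s.

v ≈ 1.86 km/s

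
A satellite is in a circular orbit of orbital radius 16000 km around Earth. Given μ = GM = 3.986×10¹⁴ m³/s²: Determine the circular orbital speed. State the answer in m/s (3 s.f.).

r = 16000 km = 1.600×10⁷ m.
For a circular orbit v = √(μ/r) = √(3.986×10¹⁴ / 1.600×10⁷) = √(2.491×10⁷) = 4991 m/s.

v ≈ 4990 m/s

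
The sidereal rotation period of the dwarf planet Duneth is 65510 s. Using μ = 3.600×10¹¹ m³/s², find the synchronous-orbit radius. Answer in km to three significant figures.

A synchronous orbit has period T, so by Kepler's third law a = (μT²/4π²)^(1/3).
μT²/4π² = 3.600×10¹¹ × (6.551×10⁴)² / 39.48 = 3.913×10¹⁹ m³.
a = 3.395×10⁶ m = 3395.1 km.

r_sync ≈ 3400 km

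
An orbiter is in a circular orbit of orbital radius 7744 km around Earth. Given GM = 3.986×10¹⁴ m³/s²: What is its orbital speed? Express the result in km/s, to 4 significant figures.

r = 7744 km = 7.744×10⁶ m.
For a circular orbit v = √(μ/r) = √(3.986×10¹⁴ / 7.744×10⁶) = √(5.147×10⁷) = 7174 m/s.
That is 7.174 km/s.

v ≈ 7.174 km/s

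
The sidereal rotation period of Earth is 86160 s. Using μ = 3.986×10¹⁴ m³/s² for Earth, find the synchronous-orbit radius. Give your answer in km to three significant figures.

A synchronous orbit has period T, so by Kepler's third law a = (μT²/4π²)^(1/3).
μT²/4π² = 3.986×10¹⁴ × (8.616×10⁴)² / 39.48 = 7.495×10²² m³.
a = 4.216×10⁷ m = 42163 km.

r_sync ≈ 42200 km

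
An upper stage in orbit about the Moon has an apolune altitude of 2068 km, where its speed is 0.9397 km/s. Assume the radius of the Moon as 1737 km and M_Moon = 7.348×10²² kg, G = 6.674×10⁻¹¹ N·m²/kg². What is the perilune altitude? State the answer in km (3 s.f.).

perilune altitude ≈ 246 km

μ = GM = 6.674×10⁻¹¹ × 7.348×10²² = 4.904×10¹² m³/s².
r_a = 1737 + 2068 = 3805.0 km = 3.805×10⁶ m.
Specific energy ε = v²/2 − μ/r = -8.473×10⁵ J/kg, so a = −μ/(2ε) = 2.894×10⁶ m.
The apsides satisfy r_p + r_a = 2a, so the perilune radius is 2a − r_a = 1.983×10⁶ m = 1982.7 km.
Perilune altitude = 1982.7 − 1737 = 245.68 km.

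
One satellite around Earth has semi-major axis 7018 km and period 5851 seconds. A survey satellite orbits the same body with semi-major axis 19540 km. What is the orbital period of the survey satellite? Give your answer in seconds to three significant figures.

T₂ ≈ 27200 seconds

Kepler's third law: T² ∝ a³, so T₂ = T₁ (a₂/a₁)^(3/2).
a₂/a₁ = 2.784, (a₂/a₁)^(3/2) = 4.646.
T₂ = 5851 × 4.646 = 27180 seconds.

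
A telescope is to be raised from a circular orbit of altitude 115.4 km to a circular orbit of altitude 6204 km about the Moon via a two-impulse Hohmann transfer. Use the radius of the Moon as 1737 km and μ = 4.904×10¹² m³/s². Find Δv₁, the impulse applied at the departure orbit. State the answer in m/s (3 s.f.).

r₁ = 1737 + 115.4 = 1852.4 km = 1.8524×10⁶ m.
r₂ = 1737 + 6204 = 7941.0 km = 7.9410×10⁶ m.
Transfer ellipse a_t = (r₁ + r₂)/2 = 4.897×10⁶ m.
At r₁: circular v_c1 = √(μ/r₁) = 1627 m/s; transfer-perilune v_p = √[μ(2/r₁ − 1/a_t)] = 2072 m/s.
Δv₁ = v_p − v_c1 = 444.9 m/s.

Δv ≈ 445 m/s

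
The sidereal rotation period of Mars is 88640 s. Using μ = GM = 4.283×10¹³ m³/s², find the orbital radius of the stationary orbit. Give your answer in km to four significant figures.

r_sync ≈ 20430 km

A synchronous orbit has period T, so by Kepler's third law a = (μT²/4π²)^(1/3).
μT²/4π² = 4.283×10¹³ × (8.864×10⁴)² / 39.48 = 8.524×10²¹ m³.
a = 2.043×10⁷ m = 20428 km.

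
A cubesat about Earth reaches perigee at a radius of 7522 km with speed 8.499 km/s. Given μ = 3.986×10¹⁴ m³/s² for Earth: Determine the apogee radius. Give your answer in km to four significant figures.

r_p = 7.522×10⁶ m.
Specific energy ε = v²/2 − μ/r = -1.687×10⁷ J/kg, so a = −μ/(2ε) = 1.181×10⁷ m.
The apsides satisfy r_p + r_a = 2a, so the apogee radius is 2a − r_p = 1.610×10⁷ m = 16099 km.

apogee radius ≈ 16100 km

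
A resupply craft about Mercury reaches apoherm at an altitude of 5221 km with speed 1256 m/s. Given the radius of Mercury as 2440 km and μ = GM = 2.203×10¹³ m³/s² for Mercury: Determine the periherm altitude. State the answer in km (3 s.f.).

periherm altitude ≈ 456 km

r_a = 2440 + 5221 = 7661.0 km = 7.661×10⁶ m.
Specific energy ε = v²/2 − μ/r = -2.087×10⁶ J/kg, so a = −μ/(2ε) = 5.278×10⁶ m.
The apsides satisfy r_p + r_a = 2a, so the periherm radius is 2a − r_a = 2.896×10⁶ m = 2895.7 km.
Periherm altitude = 2895.7 − 2440 = 455.65 km.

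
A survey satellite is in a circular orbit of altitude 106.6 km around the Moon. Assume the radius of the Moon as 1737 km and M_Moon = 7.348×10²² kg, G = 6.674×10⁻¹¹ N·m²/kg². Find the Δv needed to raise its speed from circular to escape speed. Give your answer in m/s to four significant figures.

Δv ≈ 675.6 m/s

μ = GM = 6.674×10⁻¹¹ × 7.348×10²² = 4.904×10¹² m³/s².
r = 1737 + 106.6 = 1843.6 km = 1.8436×10⁶ m.
Circular speed v_c = √(μ/r) = 1631 m/s.
Escape speed v_esc = √(2μ/r) = √2 × v_c = 2307 m/s.
Δv = v_esc − v_c = 675.6 m/s.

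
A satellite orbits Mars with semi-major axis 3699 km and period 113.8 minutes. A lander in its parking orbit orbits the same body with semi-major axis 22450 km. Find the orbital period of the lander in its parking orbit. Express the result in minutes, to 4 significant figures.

T₂ ≈ 1702 minutes

Kepler's third law: T² ∝ a³, so T₂ = T₁ (a₂/a₁)^(3/2).
a₂/a₁ = 6.069, (a₂/a₁)^(3/2) = 14.95.
T₂ = 113.8 × 14.95 = 1702 minutes.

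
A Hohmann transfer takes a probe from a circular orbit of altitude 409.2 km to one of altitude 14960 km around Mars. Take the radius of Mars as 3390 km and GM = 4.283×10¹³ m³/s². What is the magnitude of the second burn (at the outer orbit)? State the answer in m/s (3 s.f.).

Δv ≈ 633 m/s

r₁ = 3390 + 409.2 = 3799.2 km = 3.7992×10⁶ m.
r₂ = 3390 + 14960 = 18350 km = 1.8350×10⁷ m.
Transfer ellipse a_t = (r₁ + r₂)/2 = 1.107×10⁷ m.
At r₁: circular v_c1 = √(μ/r₁) = 3358 m/s; transfer-periapsis v_p = √[μ(2/r₁ − 1/a_t)] = 4322 m/s.
At r₂: circular v_c2 = √(μ/r₂) = 1528 m/s; transfer-apoapsis v_a = √[μ(2/r₂ − 1/a_t)] = 894.8 m/s.
Δv₂ = v_c2 − v_a = 632.9 m/s.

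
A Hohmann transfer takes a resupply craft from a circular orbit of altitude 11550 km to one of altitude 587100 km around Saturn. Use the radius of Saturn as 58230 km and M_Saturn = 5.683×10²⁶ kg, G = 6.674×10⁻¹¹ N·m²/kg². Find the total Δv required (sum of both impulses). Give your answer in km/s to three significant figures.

μ = GM = 6.674×10⁻¹¹ × 5.683×10²⁶ = 3.793×10¹⁶ m³/s².
r₁ = 58230 + 11550 = 69780 km = 6.9780×10⁷ m.
r₂ = 58230 + 587100 = 645330 km = 6.4533×10⁸ m.
Transfer ellipse a_t = (r₁ + r₂)/2 = 3.576×10⁸ m.
At r₁: circular v_c1 = √(μ/r₁) = 23310 m/s; transfer-perikrone v_p = √[μ(2/r₁ − 1/a_t)] = 31320 m/s.
Δv₁ = v_p − v_c1 = 8007 m/s.
At r₂: circular v_c2 = √(μ/r₂) = 7666 m/s; transfer-apokrone v_a = √[μ(2/r₂ − 1/a_t)] = 3387 m/s.
Δv₂ = v_c2 − v_a = 4280 m/s.
Total Δv = Δv₁ + Δv₂ = 12290 m/s = 12.29 km/s.

Δv_total ≈ 12.3 km/s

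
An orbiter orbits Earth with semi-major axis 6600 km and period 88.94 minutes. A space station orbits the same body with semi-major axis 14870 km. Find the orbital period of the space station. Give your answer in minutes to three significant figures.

Kepler's third law: T² ∝ a³, so T₂ = T₁ (a₂/a₁)^(3/2).
a₂/a₁ = 2.253, (a₂/a₁)^(3/2) = 3.382.
T₂ = 88.94 × 3.382 = 300.8 minutes.

T₂ ≈ 301 minutes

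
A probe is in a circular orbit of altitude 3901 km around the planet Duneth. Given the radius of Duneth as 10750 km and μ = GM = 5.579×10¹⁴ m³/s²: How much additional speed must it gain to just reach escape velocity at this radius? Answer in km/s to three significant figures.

Δv ≈ 2.56 km/s

r = 10750 + 3901 = 14651 km = 1.4651×10⁷ m.
Circular speed v_c = √(μ/r) = 6171 m/s.
Escape speed v_esc = √(2μ/r) = √2 × v_c = 8727 m/s.
Δv = v_esc − v_c = 2556 m/s = 2.556 km/s.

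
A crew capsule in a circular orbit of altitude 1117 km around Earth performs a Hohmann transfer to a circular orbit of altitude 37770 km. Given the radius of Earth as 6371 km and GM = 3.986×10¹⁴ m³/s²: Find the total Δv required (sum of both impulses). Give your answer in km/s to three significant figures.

Δv_total ≈ 3.63 km/s

r₁ = 6371 + 1117 = 7488.0 km = 7.4880×10⁶ m.
r₂ = 6371 + 37770 = 44141 km = 4.4141×10⁷ m.
Transfer ellipse a_t = (r₁ + r₂)/2 = 2.581×10⁷ m.
At r₁: circular v_c1 = √(μ/r₁) = 7296 m/s; transfer-perigee v_p = √[μ(2/r₁ − 1/a_t)] = 9541 m/s.
Δv₁ = v_p − v_c1 = 2245 m/s.
At r₂: circular v_c2 = √(μ/r₂) = 3005 m/s; transfer-apogee v_a = √[μ(2/r₂ − 1/a_t)] = 1618 m/s.
Δv₂ = v_c2 − v_a = 1387 m/s.
Total Δv = Δv₁ + Δv₂ = 3631 m/s = 3.631 km/s.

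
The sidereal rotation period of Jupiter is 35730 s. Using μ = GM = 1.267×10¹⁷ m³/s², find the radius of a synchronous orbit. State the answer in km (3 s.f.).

r_sync ≈ 1.60×10⁵ km

A synchronous orbit has period T, so by Kepler's third law a = (μT²/4π²)^(1/3).
μT²/4π² = 1.267×10¹⁷ × (3.573×10⁴)² / 39.48 = 4.097×10²⁴ m³.
a = 1.600×10⁸ m = 1.6002×10⁵ km.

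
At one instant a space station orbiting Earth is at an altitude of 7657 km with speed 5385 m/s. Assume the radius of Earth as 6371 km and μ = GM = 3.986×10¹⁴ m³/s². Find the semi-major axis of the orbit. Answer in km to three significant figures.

a ≈ 14300 km

r = 6371 + 7657 = 14028 km = 1.403×10⁷ m.
Vis-viva rearranged: 1/a = 2/r − v²/μ = 1.426×10⁻⁷ − 7.275×10⁻⁸ = 6.982×10⁻⁸ m⁻¹.
a = 1.432×10⁷ m = 14322 km.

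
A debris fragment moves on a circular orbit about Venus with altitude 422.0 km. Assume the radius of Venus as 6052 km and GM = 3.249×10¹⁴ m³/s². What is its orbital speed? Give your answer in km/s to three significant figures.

r = 6052 + 422.0 = 6474.0 km = 6.4740×10⁶ m.
For a circular orbit v = √(μ/r) = √(3.249×10¹⁴ / 6.474×10⁶) = √(5.019×10⁷) = 7084 m/s.
That is 7.084 km/s.

v ≈ 7.08 km/s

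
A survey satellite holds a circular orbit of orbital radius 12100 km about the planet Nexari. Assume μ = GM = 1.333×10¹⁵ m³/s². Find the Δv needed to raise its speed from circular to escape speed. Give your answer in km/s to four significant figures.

r = 12100 km = 1.210×10⁷ m.
Circular speed v_c = √(μ/r) = 10500 m/s.
Escape speed v_esc = √(2μ/r) = √2 × v_c = 14840 m/s.
Δv = v_esc − v_c = 4348 m/s = 4.348 km/s.

Δv ≈ 4.348 km/s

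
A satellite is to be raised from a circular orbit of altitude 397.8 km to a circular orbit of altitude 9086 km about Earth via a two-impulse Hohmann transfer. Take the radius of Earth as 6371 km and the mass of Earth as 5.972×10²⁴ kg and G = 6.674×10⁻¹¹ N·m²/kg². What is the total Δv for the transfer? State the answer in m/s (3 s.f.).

Δv_total ≈ 2490 m/s

μ = GM = 6.674×10⁻¹¹ × 5.972×10²⁴ = 3.986×10¹⁴ m³/s².
r₁ = 6371 + 397.8 = 6768.8 km = 6.7688×10⁶ m.
r₂ = 6371 + 9086 = 15457 km = 1.5457×10⁷ m.
Transfer ellipse a_t = (r₁ + r₂)/2 = 1.111×10⁷ m.
At r₁: circular v_c1 = √(μ/r₁) = 7674 m/s; transfer-perigee v_p = √[μ(2/r₁ − 1/a_t)] = 9050 m/s.
Δv₁ = v_p − v_c1 = 1376 m/s.
At r₂: circular v_c2 = √(μ/r₂) = 5078 m/s; transfer-apogee v_a = √[μ(2/r₂ − 1/a_t)] = 3963 m/s.
Δv₂ = v_c2 − v_a = 1115 m/s.
Total Δv = Δv₁ + Δv₂ = 2491 m/s.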